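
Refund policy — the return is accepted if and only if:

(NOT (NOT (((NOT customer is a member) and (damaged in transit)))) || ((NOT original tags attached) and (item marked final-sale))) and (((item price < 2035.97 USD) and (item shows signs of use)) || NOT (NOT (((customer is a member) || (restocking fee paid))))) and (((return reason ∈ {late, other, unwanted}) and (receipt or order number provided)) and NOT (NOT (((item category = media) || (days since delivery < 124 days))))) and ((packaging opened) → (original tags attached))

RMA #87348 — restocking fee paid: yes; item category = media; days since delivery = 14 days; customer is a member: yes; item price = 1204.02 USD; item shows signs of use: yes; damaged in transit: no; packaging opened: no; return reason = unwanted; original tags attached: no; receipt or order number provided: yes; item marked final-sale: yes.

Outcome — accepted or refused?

Accepted

Atomic conditions:
  NOT customer is a member: yes → false
  damaged in transit: no → false
  NOT original tags attached: no → true
  item marked final-sale: yes → true
  item price < 2035.97 USD: 1204.02 < 2035.97 is true
  item shows signs of use: yes → true
  customer is a member: yes → true
  restocking fee paid: yes → true
  return reason ∈ {late, other, unwanted}: unwanted is in the set → true
  receipt or order number provided: yes → true
  item category = media: media == media is true
  days since delivery < 124 days: 14 < 124 is true
  packaging opened: no → false
  original tags attached: no → false
Combine:
[1.1.1.1] false AND false = false
[1.1.1] NOT false = true
[1.1] NOT true = false
[1.2] true AND true = true
[1] false OR true = true
[2.1] true AND true = true
[2.2.1.1] true OR true = true
[2.2.1] NOT true = false
[2.2] NOT false = true
[2] true OR true = true
[3.1] true AND true = true
[3.2.1.1] true OR true = true
[3.2.1] NOT true = false
[3.2] NOT false = true
[3] true AND true = true
[4] false → false (antecedent false ⇒ implication holds) = true
[root] true AND true AND true AND true = true
Overall: true → accepted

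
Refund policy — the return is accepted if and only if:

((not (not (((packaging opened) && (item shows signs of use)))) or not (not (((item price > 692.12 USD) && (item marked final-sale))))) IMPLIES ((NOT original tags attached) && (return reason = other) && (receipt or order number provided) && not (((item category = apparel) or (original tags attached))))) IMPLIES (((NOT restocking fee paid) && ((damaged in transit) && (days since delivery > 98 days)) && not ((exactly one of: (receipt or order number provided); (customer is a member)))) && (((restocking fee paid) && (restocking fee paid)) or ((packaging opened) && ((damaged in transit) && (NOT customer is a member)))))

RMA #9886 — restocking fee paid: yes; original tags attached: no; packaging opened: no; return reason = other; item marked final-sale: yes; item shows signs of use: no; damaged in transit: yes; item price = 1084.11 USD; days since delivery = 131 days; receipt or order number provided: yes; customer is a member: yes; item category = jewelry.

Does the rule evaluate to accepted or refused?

Refused

Atomic conditions:
  packaging opened: no → false
  item shows signs of use: no → false
  item price > 692.12 USD: 1084.11 > 692.12 is true
  item marked final-sale: yes → true
  NOT original tags attached: no → true
  return reason = other: other == other is true
  receipt or order number provided: yes → true
  item category = apparel: jewelry == apparel is false
  original tags attached: no → false
  NOT restocking fee paid: yes → false
  damaged in transit: yes → true
  days since delivery > 98 days: 131 > 98 is true
  customer is a member: yes → true
  restocking fee paid: yes → true
  NOT customer is a member: yes → false
Combine:
[1.1.1.1.1] false AND false = false
[1.1.1.1] NOT false = true
[1.1.1] NOT true = false
[1.1.2.1.1] true AND true = true
[1.1.2.1] NOT true = false
[1.1.2] NOT false = true
[1.1] false OR true = true
[1.2.4.1] false OR false = false
[1.2.4] NOT false = true
[1.2] true AND true AND true AND true = true
[1] true → true = true
[2.1.2] true AND true = true
[2.1.3.1] exactly-one(true, true) = false
[2.1.3] NOT false = true
[2.1] false AND true AND true = false
[2.2.1] true AND true = true
[2.2.2.2] true AND false = false
[2.2.2] false AND false = false
[2.2] true OR false = true
[2] false AND true = false
[root] true → false = false
Overall: false → refused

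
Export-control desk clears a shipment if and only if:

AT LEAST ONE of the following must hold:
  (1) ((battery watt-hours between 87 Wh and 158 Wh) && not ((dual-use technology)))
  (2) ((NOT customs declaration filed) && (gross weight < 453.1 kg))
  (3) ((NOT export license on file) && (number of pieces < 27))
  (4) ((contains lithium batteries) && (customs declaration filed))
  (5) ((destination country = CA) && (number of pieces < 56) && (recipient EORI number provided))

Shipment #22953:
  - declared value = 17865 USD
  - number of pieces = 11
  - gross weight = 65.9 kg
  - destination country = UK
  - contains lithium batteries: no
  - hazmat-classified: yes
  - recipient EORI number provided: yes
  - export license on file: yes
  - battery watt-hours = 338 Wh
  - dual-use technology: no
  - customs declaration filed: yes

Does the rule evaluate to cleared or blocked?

Blocked

Atomic conditions:
  battery watt-hours between 87 Wh and 158 Wh: 338 in [87, 158] is false
  dual-use technology: no → false
  NOT customs declaration filed: yes → false
  gross weight < 453.1 kg: 65.9 < 453.1 is true
  NOT export license on file: yes → false
  number of pieces < 27: 11 < 27 is true
  contains lithium batteries: no → false
  customs declaration filed: yes → true
  destination country = CA: UK == CA is false
  number of pieces < 56: 11 < 56 is true
  recipient EORI number provided: yes → true
Combine:
[1.2] NOT false = true
[1] false AND true = false
[2] false AND true = false
[3] false AND true = false
[4] false AND true = false
[5] false AND true AND true = false
[root] false OR false OR false OR false OR false = false
Overall: false → blocked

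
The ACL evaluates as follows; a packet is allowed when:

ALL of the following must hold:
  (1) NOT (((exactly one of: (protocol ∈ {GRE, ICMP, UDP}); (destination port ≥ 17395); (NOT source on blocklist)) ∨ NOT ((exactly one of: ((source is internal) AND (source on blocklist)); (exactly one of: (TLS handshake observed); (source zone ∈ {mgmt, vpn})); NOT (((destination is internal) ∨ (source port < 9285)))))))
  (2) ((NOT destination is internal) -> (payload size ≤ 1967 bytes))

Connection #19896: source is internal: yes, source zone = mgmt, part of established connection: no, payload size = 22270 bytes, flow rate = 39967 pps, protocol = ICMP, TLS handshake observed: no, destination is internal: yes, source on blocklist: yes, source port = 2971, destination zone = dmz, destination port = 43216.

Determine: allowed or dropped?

Dropped

Atomic conditions:
  protocol ∈ {GRE, ICMP, UDP}: ICMP is in the set → true
  destination port ≥ 17395: 43216 ≥ 17395 is true
  NOT source on blocklist: yes → false
  source is internal: yes → true
  source on blocklist: yes → true
  TLS handshake observed: no → false
  source zone ∈ {mgmt, vpn}: mgmt is in the set → true
  destination is internal: yes → true
  source port < 9285: 2971 < 9285 is true
  NOT destination is internal: yes → false
  payload size ≤ 1967 bytes: 22270 ≤ 1967 is false
Combine:
[1.1.1] exactly-one(true, true, false) = false
[1.1.2.1.1] true AND true = true
[1.1.2.1.2] exactly-one(false, true) = true
[1.1.2.1.3.1] true OR true = true
[1.1.2.1.3] NOT true = false
[1.1.2.1] exactly-one(true, true, false) = false
[1.1.2] NOT false = true
[1.1] false OR true = true
[1] NOT true = false
[2] false → false (antecedent false ⇒ implication holds) = true
[root] false AND true = false
Overall: false → dropped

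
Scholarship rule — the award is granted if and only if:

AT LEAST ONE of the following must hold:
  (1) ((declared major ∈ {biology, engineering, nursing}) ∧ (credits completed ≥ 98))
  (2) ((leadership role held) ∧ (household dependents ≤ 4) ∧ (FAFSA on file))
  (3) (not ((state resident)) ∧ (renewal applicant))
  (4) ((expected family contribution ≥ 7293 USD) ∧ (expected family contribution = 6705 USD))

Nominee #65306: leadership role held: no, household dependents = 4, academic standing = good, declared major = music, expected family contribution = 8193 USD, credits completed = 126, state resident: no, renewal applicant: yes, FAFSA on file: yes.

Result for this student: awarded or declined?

Atomic conditions:
  declared major ∈ {biology, engineering, nursing}: music is not in the set → false
  credits completed ≥ 98: 126 ≥ 98 is true
  leadership role held: no → false
  household dependents ≤ 4: 4 ≤ 4 is true
  FAFSA on file: yes → true
  state resident: no → false
  renewal applicant: yes → true
  expected family contribution ≥ 7293 USD: 8193 ≥ 7293 is true
  expected family contribution = 6705 USD: 8193 == 6705 is false
Combine:
[1] false AND true = false
[2] false AND true AND true = false
[3.1] NOT false = true
[3] true AND true = true
[4] true AND false = false
[root] false OR false OR true OR false = true
Overall: true → awarded

Awarded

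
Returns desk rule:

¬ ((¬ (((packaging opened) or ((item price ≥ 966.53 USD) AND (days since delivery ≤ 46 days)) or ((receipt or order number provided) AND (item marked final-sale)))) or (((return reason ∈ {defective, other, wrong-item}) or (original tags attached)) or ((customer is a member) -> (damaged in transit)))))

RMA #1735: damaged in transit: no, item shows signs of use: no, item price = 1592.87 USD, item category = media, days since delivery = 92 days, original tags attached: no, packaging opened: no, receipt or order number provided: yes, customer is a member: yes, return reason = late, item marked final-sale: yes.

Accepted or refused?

Atomic conditions:
  packaging opened: no → false
  item price ≥ 966.53 USD: 1592.87 ≥ 966.53 is true
  days since delivery ≤ 46 days: 92 ≤ 46 is false
  receipt or order number provided: yes → true
  item marked final-sale: yes → true
  return reason ∈ {defective, other, wrong-item}: late is not in the set → false
  original tags attached: no → false
  customer is a member: yes → true
  damaged in transit: no → false
Combine:
[1.1.1.2] true AND false = false
[1.1.1.3] true AND true = true
[1.1.1] false OR false OR true = true
[1.1] NOT true = false
[1.2.1] false OR false = false
[1.2.2] true → false = false
[1.2] false OR false = false
[1] false OR false = false
[root] NOT false = true
Overall: true → accepted

Accepted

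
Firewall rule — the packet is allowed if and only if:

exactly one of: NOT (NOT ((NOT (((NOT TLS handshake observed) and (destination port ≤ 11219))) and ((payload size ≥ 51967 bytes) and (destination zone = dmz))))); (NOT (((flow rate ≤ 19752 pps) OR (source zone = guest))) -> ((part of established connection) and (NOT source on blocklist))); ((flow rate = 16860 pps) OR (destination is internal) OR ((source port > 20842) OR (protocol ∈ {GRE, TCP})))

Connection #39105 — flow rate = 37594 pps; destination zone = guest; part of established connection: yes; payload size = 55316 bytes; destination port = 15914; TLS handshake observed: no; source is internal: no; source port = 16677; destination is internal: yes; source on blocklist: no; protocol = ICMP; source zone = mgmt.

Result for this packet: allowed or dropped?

Dropped

Atomic conditions:
  NOT TLS handshake observed: no → true
  destination port ≤ 11219: 15914 ≤ 11219 is false
  payload size ≥ 51967 bytes: 55316 ≥ 51967 is true
  destination zone = dmz: guest == dmz is false
  flow rate ≤ 19752 pps: 37594 ≤ 19752 is false
  source zone = guest: mgmt == guest is false
  part of established connection: yes → true
  NOT source on blocklist: no → true
  flow rate = 16860 pps: 37594 == 16860 is false
  destination is internal: yes → true
  source port > 20842: 16677 > 20842 is false
  protocol ∈ {GRE, TCP}: ICMP is not in the set → false
Combine:
[1.1.1.1.1] true AND false = false
[1.1.1.1] NOT false = true
[1.1.1.2] true AND false = false
[1.1.1] true AND false = false
[1.1] NOT false = true
[1] NOT true = false
[2.1.1] false OR false = false
[2.1] NOT false = true
[2.2] true AND true = true
[2] true → true = true
[3.3] false OR false = false
[3] false OR true OR false = true
[root] exactly-one(false, true, true) = false
Overall: false → dropped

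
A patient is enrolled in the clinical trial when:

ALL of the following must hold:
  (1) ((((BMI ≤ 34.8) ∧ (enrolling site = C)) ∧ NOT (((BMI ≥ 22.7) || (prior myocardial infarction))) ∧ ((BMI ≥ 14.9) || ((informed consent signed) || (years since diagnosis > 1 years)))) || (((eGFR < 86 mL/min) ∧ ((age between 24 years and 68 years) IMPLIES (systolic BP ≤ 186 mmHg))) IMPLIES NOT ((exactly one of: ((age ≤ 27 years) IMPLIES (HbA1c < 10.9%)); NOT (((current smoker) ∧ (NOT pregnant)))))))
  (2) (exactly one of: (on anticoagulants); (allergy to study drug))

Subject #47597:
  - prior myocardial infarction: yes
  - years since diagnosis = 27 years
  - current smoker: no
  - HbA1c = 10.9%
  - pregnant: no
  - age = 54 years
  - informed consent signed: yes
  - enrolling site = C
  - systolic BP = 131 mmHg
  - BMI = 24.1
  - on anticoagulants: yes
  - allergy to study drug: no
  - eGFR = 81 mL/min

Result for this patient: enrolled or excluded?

Atomic conditions:
  BMI ≤ 34.8: 24.1 ≤ 34.8 is true
  enrolling site = C: C == C is true
  BMI ≥ 22.7: 24.1 ≥ 22.7 is true
  prior myocardial infarction: yes → true
  BMI ≥ 14.9: 24.1 ≥ 14.9 is true
  informed consent signed: yes → true
  years since diagnosis > 1 years: 27 > 1 is true
  eGFR < 86 mL/min: 81 < 86 is true
  age between 24 years and 68 years: 54 in [24, 68] is true
  systolic BP ≤ 186 mmHg: 131 ≤ 186 is true
  age ≤ 27 years: 54 ≤ 27 is false
  HbA1c < 10.9%: 10.9 < 10.9 is false
  current smoker: no → false
  NOT pregnant: no → true
  on anticoagulants: yes → true
  allergy to study drug: no → false
Combine:
[1.1.1] true AND true = true
[1.1.2.1] true OR true = true
[1.1.2] NOT true = false
[1.1.3.2] true OR true = true
[1.1.3] true OR true = true
[1.1] true AND false AND true = false
[1.2.1.2] true → true = true
[1.2.1] true AND true = true
[1.2.2.1.1] false → false (antecedent false ⇒ implication holds) = true
[1.2.2.1.2.1] false AND true = false
[1.2.2.1.2] NOT false = true
[1.2.2.1] exactly-one(true, true) = false
[1.2.2] NOT false = true
[1.2] true → true = true
[1] false OR true = true
[2] exactly-one(true, false) = true
[root] true AND true = true
Overall: true → enrolled

Enrolled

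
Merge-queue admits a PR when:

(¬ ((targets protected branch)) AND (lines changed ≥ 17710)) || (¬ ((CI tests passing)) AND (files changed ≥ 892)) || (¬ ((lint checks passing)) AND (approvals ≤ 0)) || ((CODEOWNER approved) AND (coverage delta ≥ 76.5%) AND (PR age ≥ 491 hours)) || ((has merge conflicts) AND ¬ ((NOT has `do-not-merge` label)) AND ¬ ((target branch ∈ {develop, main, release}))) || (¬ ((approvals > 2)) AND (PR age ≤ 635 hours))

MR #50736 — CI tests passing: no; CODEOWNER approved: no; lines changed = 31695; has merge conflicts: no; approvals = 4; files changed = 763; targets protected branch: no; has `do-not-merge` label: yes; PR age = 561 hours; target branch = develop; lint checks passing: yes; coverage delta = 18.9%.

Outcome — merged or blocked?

Atomic conditions:
  targets protected branch: no → false
  lines changed ≥ 17710: 31695 ≥ 17710 is true
  CI tests passing: no → false
  files changed ≥ 892: 763 ≥ 892 is false
  lint checks passing: yes → true
  approvals ≤ 0: 4 ≤ 0 is false
  CODEOWNER approved: no → false
  coverage delta ≥ 76.5%: 18.9 ≥ 76.5 is false
  PR age ≥ 491 hours: 561 ≥ 491 is true
  has merge conflicts: no → false
  NOT has `do-not-merge` label: yes → false
  target branch ∈ {develop, main, release}: develop is in the set → true
  approvals > 2: 4 > 2 is true
  PR age ≤ 635 hours: 561 ≤ 635 is true
Combine:
[1.1] NOT false = true
[1] true AND true = true
[2.1] NOT false = true
[2] true AND false = false
[3.1] NOT true = false
[3] false AND false = false
[4] false AND false AND true = false
[5.2] NOT false = true
[5.3] NOT true = false
[5] false AND true AND false = false
[6.1] NOT true = false
[6] false AND true = false
[root] true OR false OR false OR false OR false OR false = true
Overall: true → merged

Merged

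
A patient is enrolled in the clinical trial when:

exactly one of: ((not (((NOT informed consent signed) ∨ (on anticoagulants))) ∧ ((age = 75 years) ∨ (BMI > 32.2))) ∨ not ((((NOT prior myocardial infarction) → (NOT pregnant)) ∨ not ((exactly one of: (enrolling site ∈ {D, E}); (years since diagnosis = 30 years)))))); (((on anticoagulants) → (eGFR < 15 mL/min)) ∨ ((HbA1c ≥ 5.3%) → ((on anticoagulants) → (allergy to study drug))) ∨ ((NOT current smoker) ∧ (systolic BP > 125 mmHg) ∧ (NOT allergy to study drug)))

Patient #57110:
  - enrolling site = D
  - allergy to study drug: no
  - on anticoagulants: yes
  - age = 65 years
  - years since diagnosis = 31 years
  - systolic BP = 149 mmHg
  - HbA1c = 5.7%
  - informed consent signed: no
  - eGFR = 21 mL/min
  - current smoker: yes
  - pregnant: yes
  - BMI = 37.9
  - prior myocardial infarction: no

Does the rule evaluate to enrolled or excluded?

Atomic conditions:
  NOT informed consent signed: no → true
  on anticoagulants: yes → true
  age = 75 years: 65 == 75 is false
  BMI > 32.2: 37.9 > 32.2 is true
  NOT prior myocardial infarction: no → true
  NOT pregnant: yes → false
  enrolling site ∈ {D, E}: D is in the set → true
  years since diagnosis = 30 years: 31 == 30 is false
  eGFR < 15 mL/min: 21 < 15 is false
  HbA1c ≥ 5.3%: 5.7 ≥ 5.3 is true
  allergy to study drug: no → false
  NOT current smoker: yes → false
  systolic BP > 125 mmHg: 149 > 125 is true
  NOT allergy to study drug: no → true
Combine:
[1.1.1.1] true OR true = true
[1.1.1] NOT true = false
[1.1.2] false OR true = true
[1.1] false AND true = false
[1.2.1.1] true → false = false
[1.2.1.2.1] exactly-one(true, false) = true
[1.2.1.2] NOT true = false
[1.2.1] false OR false = false
[1.2] NOT false = true
[1] false OR true = true
[2.1] true → false = false
[2.2.2] true → false = false
[2.2] true → false = false
[2.3] false AND true AND true = false
[2] false OR false OR false = false
[root] exactly-one(true, false) = true
Overall: true → enrolled

Enrolled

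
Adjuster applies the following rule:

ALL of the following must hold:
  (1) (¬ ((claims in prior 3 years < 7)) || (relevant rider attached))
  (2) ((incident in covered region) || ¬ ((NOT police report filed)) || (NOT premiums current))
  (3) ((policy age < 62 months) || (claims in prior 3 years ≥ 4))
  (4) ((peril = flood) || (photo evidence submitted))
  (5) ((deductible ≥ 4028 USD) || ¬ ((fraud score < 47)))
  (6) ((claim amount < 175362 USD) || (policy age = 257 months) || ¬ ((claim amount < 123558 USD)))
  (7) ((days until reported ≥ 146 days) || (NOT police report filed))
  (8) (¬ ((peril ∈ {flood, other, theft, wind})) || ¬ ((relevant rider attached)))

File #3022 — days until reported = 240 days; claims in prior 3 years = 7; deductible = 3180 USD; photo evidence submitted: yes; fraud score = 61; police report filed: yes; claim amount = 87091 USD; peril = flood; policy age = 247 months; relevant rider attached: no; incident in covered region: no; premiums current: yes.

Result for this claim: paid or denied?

Paid

Atomic conditions:
  claims in prior 3 years < 7: 7 < 7 is false
  relevant rider attached: no → false
  incident in covered region: no → false
  NOT police report filed: yes → false
  NOT premiums current: yes → false
  policy age < 62 months: 247 < 62 is false
  claims in prior 3 years ≥ 4: 7 ≥ 4 is true
  peril = flood: flood == flood is true
  photo evidence submitted: yes → true
  deductible ≥ 4028 USD: 3180 ≥ 4028 is false
  fraud score < 47: 61 < 47 is false
  claim amount < 175362 USD: 87091 < 175362 is true
  policy age = 257 months: 247 == 257 is false
  claim amount < 123558 USD: 87091 < 123558 is true
  days until reported ≥ 146 days: 240 ≥ 146 is true
  peril ∈ {flood, other, theft, wind}: flood is in the set → true
Combine:
[1.1] NOT false = true
[1] true OR false = true
[2.2] NOT false = true
[2] false OR true OR false = true
[3] false OR true = true
[4] true OR true = true
[5.2] NOT false = true
[5] false OR true = true
[6.3] NOT true = false
[6] true OR false OR false = true
[7] true OR false = true
[8.1] NOT true = false
[8.2] NOT false = true
[8] false OR true = true
[root] true AND true AND true AND true AND true AND true AND true AND true = true
Overall: true → paid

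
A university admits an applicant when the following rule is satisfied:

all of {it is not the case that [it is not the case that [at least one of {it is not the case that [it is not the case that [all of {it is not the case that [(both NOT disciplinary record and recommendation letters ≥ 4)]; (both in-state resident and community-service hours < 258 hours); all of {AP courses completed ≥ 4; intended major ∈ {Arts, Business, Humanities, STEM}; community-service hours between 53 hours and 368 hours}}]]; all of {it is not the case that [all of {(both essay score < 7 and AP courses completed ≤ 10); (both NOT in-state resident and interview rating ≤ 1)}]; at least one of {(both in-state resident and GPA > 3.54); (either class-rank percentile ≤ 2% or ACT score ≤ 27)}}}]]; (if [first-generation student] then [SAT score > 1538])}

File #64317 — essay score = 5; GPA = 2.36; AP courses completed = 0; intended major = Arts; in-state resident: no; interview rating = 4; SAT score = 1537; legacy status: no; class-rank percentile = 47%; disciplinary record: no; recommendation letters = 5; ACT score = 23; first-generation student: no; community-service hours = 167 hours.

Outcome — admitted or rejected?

Atomic conditions:
  NOT disciplinary record: no → true
  recommendation letters ≥ 4: 5 ≥ 4 is true
  in-state resident: no → false
  community-service hours < 258 hours: 167 < 258 is true
  AP courses completed ≥ 4: 0 ≥ 4 is false
  intended major ∈ {Arts, Business, Humanities, STEM}: Arts is in the set → true
  community-service hours between 53 hours and 368 hours: 167 in [53, 368] is true
  essay score < 7: 5 < 7 is true
  AP courses completed ≤ 10: 0 ≤ 10 is true
  NOT in-state resident: no → true
  interview rating ≤ 1: 4 ≤ 1 is false
  GPA > 3.54: 2.36 > 3.54 is false
  class-rank percentile ≤ 2%: 47 ≤ 2 is false
  ACT score ≤ 27: 23 ≤ 27 is true
  first-generation student: no → false
  SAT score > 1538: 1537 > 1538 is false
Combine:
[1.1.1.1.1.1.1.1] true AND true = true
[1.1.1.1.1.1.1] NOT true = false
[1.1.1.1.1.1.2] false AND true = false
[1.1.1.1.1.1.3] false AND true AND true = false
[1.1.1.1.1.1] false AND false AND false = false
[1.1.1.1.1] NOT false = true
[1.1.1.1] NOT true = false
[1.1.1.2.1.1.1] true AND true = true
[1.1.1.2.1.1.2] true AND false = false
[1.1.1.2.1.1] true AND false = false
[1.1.1.2.1] NOT false = true
[1.1.1.2.2.1] false AND false = false
[1.1.1.2.2.2] false OR true = true
[1.1.1.2.2] false OR true = true
[1.1.1.2] true AND true = true
[1.1.1] false OR true = true
[1.1] NOT true = false
[1] NOT false = true
[2] false → false (antecedent false ⇒ implication holds) = true
[root] true AND true = true
Overall: true → admitted

Admitted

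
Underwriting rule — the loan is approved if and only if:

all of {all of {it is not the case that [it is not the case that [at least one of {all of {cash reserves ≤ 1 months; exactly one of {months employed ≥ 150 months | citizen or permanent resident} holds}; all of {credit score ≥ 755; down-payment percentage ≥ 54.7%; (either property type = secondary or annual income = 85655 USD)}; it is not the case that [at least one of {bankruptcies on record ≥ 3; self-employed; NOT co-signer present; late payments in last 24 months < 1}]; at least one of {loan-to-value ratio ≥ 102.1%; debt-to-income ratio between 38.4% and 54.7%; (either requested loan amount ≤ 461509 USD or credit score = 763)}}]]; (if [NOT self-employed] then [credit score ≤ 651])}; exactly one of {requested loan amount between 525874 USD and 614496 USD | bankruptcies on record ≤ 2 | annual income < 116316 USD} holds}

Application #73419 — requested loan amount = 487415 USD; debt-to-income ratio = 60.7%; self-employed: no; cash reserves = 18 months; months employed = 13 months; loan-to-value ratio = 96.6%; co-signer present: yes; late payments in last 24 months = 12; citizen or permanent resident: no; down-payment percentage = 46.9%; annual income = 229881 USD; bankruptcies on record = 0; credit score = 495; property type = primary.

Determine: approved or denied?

Atomic conditions:
  cash reserves ≤ 1 months: 18 ≤ 1 is false
  months employed ≥ 150 months: 13 ≥ 150 is false
  citizen or permanent resident: no → false
  credit score ≥ 755: 495 ≥ 755 is false
  down-payment percentage ≥ 54.7%: 46.9 ≥ 54.7 is false
  property type = secondary: primary == secondary is false
  annual income = 85655 USD: 229881 == 85655 is false
  bankruptcies on record ≥ 3: 0 ≥ 3 is false
  self-employed: no → false
  NOT co-signer present: yes → false
  late payments in last 24 months < 1: 12 < 1 is false
  loan-to-value ratio ≥ 102.1%: 96.6 ≥ 102.1 is false
  debt-to-income ratio between 38.4% and 54.7%: 60.7 in [38.4, 54.7] is false
  requested loan amount ≤ 461509 USD: 487415 ≤ 461509 is false
  credit score = 763: 495 == 763 is false
  NOT self-employed: no → true
  credit score ≤ 651: 495 ≤ 651 is true
  requested loan amount between 525874 USD and 614496 USD: 487415 in [525874, 614496] is false
  bankruptcies on record ≤ 2: 0 ≤ 2 is true
  annual income < 116316 USD: 229881 < 116316 is false
Combine:
[1.1.1.1.1.2] exactly-one(false, false) = false
[1.1.1.1.1] false AND false = false
[1.1.1.1.2.3] false OR false = false
[1.1.1.1.2] false AND false AND false = false
[1.1.1.1.3.1] false OR false OR false OR false = false
[1.1.1.1.3] NOT false = true
[1.1.1.1.4.3] false OR false = false
[1.1.1.1.4] false OR false OR false = false
[1.1.1.1] false OR false OR true OR false = true
[1.1.1] NOT true = false
[1.1] NOT false = true
[1.2] true → true = true
[1] true AND true = true
[2] exactly-one(false, true, false) = true
[root] true AND true = true
Overall: true → approved

Approved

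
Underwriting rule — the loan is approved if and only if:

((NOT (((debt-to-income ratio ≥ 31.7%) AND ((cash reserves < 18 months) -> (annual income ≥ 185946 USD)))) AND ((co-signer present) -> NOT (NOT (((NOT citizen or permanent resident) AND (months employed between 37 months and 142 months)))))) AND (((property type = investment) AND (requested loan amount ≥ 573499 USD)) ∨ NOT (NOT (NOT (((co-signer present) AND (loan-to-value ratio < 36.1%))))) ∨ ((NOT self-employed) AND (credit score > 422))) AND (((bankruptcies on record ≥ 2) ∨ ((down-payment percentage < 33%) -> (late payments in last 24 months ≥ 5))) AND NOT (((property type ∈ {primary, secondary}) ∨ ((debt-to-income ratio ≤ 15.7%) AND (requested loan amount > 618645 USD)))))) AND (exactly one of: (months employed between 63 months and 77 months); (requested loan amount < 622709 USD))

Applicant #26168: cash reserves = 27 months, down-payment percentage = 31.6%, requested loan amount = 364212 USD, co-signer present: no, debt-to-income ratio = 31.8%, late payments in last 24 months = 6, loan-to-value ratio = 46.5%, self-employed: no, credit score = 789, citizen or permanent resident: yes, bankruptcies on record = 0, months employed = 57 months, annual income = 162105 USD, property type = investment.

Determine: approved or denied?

Denied

Atomic conditions:
  debt-to-income ratio ≥ 31.7%: 31.8 ≥ 31.7 is true
  cash reserves < 18 months: 27 < 18 is false
  annual income ≥ 185946 USD: 162105 ≥ 185946 is false
  co-signer present: no → false
  NOT citizen or permanent resident: yes → false
  months employed between 37 months and 142 months: 57 in [37, 142] is true
  property type = investment: investment == investment is true
  requested loan amount ≥ 573499 USD: 364212 ≥ 573499 is false
  loan-to-value ratio < 36.1%: 46.5 < 36.1 is false
  NOT self-employed: no → true
  credit score > 422: 789 > 422 is true
  bankruptcies on record ≥ 2: 0 ≥ 2 is false
  down-payment percentage < 33%: 31.6 < 33 is true
  late payments in last 24 months ≥ 5: 6 ≥ 5 is true
  property type ∈ {primary, secondary}: investment is not in the set → false
  debt-to-income ratio ≤ 15.7%: 31.8 ≤ 15.7 is false
  requested loan amount > 618645 USD: 364212 > 618645 is false
  months employed between 63 months and 77 months: 57 in [63, 77] is false
  requested loan amount < 622709 USD: 364212 < 622709 is true
Combine:
[1.1.1.1.2] false → false (antecedent false ⇒ implication holds) = true
[1.1.1.1] true AND true = true
[1.1.1] NOT true = false
[1.1.2.2.1.1] false AND true = false
[1.1.2.2.1] NOT false = true
[1.1.2.2] NOT true = false
[1.1.2] false → false (antecedent false ⇒ implication holds) = true
[1.1] false AND true = false
[1.2.1] true AND false = false
[1.2.2.1.1.1] false AND false = false
[1.2.2.1.1] NOT false = true
[1.2.2.1] NOT true = false
[1.2.2] NOT false = true
[1.2.3] true AND true = true
[1.2] false OR true OR true = true
[1.3.1.2] true → true = true
[1.3.1] false OR true = true
[1.3.2.1.2] false AND false = false
[1.3.2.1] false OR false = false
[1.3.2] NOT false = true
[1.3] true AND true = true
[1] false AND true AND true = false
[2] exactly-one(false, true) = true
[root] false AND true = false
Overall: false → denied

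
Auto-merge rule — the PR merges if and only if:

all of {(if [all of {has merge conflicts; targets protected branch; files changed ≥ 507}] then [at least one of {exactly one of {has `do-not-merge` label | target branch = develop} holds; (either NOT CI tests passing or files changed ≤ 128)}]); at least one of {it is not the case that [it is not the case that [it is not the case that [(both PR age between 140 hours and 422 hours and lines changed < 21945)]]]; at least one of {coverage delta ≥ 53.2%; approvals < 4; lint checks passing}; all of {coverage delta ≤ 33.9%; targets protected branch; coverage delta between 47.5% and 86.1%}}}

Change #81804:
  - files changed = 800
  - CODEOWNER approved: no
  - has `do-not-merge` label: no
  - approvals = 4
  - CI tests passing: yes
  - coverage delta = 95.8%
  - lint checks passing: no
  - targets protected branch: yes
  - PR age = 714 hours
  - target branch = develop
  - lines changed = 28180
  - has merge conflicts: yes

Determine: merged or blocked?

Atomic conditions:
  has merge conflicts: yes → true
  targets protected branch: yes → true
  files changed ≥ 507: 800 ≥ 507 is true
  has `do-not-merge` label: no → false
  target branch = develop: develop == develop is true
  NOT CI tests passing: yes → false
  files changed ≤ 128: 800 ≤ 128 is false
  PR age between 140 hours and 422 hours: 714 in [140, 422] is false
  lines changed < 21945: 28180 < 21945 is false
  coverage delta ≥ 53.2%: 95.8 ≥ 53.2 is true
  approvals < 4: 4 < 4 is false
  lint checks passing: no → false
  coverage delta ≤ 33.9%: 95.8 ≤ 33.9 is false
  coverage delta between 47.5% and 86.1%: 95.8 in [47.5, 86.1] is false
Combine:
[1.1] true AND true AND true = true
[1.2.1] exactly-one(false, true) = true
[1.2.2] false OR false = false
[1.2] true OR false = true
[1] true → true = true
[2.1.1.1.1] false AND false = false
[2.1.1.1] NOT false = true
[2.1.1] NOT true = false
[2.1] NOT false = true
[2.2] true OR false OR false = true
[2.3] false AND true AND false = false
[2] true OR true OR false = true
[root] true AND true = true
Overall: true → merged

Merged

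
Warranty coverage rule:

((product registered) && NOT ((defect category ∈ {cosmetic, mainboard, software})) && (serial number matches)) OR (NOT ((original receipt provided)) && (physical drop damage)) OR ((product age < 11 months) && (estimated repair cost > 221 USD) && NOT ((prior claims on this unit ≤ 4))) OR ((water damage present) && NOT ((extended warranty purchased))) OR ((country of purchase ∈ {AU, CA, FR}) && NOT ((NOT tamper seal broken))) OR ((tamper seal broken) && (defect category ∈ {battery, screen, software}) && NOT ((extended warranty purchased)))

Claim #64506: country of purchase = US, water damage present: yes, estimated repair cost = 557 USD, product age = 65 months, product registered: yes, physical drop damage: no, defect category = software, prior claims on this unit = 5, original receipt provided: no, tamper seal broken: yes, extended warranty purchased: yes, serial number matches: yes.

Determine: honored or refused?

Refused

Atomic conditions:
  product registered: yes → true
  defect category ∈ {cosmetic, mainboard, software}: software is in the set → true
  serial number matches: yes → true
  original receipt provided: no → false
  physical drop damage: no → false
  product age < 11 months: 65 < 11 is false
  estimated repair cost > 221 USD: 557 > 221 is true
  prior claims on this unit ≤ 4: 5 ≤ 4 is false
  water damage present: yes → true
  extended warranty purchased: yes → true
  country of purchase ∈ {AU, CA, FR}: US is not in the set → false
  NOT tamper seal broken: yes → false
  tamper seal broken: yes → true
  defect category ∈ {battery, screen, software}: software is in the set → true
Combine:
[1.2] NOT true = false
[1] true AND false AND true = false
[2.1] NOT false = true
[2] true AND false = false
[3.3] NOT false = true
[3] false AND true AND true = false
[4.2] NOT true = false
[4] true AND false = false
[5.2] NOT false = true
[5] false AND true = false
[6.3] NOT true = false
[6] true AND true AND false = false
[root] false OR false OR false OR false OR false OR false = false
Overall: false → refused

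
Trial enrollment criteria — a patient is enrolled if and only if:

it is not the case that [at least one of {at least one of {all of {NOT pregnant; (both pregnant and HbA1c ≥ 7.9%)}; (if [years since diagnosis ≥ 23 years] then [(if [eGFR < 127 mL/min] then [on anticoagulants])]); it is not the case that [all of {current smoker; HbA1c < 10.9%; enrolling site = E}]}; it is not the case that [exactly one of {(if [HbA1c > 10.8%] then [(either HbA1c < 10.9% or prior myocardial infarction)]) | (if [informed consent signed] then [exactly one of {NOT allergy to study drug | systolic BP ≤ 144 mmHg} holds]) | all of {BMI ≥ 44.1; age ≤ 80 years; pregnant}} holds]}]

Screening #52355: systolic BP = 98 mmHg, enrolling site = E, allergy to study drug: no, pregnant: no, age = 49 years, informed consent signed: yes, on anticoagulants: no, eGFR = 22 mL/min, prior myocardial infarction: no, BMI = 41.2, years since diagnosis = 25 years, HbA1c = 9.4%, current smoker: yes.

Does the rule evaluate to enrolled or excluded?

Enrolled

Atomic conditions:
  NOT pregnant: no → true
  pregnant: no → false
  HbA1c ≥ 7.9%: 9.4 ≥ 7.9 is true
  years since diagnosis ≥ 23 years: 25 ≥ 23 is true
  eGFR < 127 mL/min: 22 < 127 is true
  on anticoagulants: no → false
  current smoker: yes → true
  HbA1c < 10.9%: 9.4 < 10.9 is true
  enrolling site = E: E == E is true
  HbA1c > 10.8%: 9.4 > 10.8 is false
  prior myocardial infarction: no → false
  informed consent signed: yes → true
  NOT allergy to study drug: no → true
  systolic BP ≤ 144 mmHg: 98 ≤ 144 is true
  BMI ≥ 44.1: 41.2 ≥ 44.1 is false
  age ≤ 80 years: 49 ≤ 80 is true
Combine:
[1.1.1.2] false AND true = false
[1.1.1] true AND false = false
[1.1.2.2] true → false = false
[1.1.2] true → false = false
[1.1.3.1] true AND true AND true = true
[1.1.3] NOT true = false
[1.1] false OR false OR false = false
[1.2.1.1.2] true OR false = true
[1.2.1.1] false → true (antecedent false ⇒ implication holds) = true
[1.2.1.2.2] exactly-one(true, true) = false
[1.2.1.2] true → false = false
[1.2.1.3] false AND true AND false = false
[1.2.1] exactly-one(true, false, false) = true
[1.2] NOT true = false
[1] false OR false = false
[root] NOT false = true
Overall: true → enrolled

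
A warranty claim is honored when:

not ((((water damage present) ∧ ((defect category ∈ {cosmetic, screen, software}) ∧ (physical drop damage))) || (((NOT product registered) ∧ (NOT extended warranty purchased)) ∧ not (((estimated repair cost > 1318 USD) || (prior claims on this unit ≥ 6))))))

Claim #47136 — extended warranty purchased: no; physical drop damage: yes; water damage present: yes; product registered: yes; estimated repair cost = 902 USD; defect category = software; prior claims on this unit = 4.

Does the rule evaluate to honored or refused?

Refused

Atomic conditions:
  water damage present: yes → true
  defect category ∈ {cosmetic, screen, software}: software is in the set → true
  physical drop damage: yes → true
  NOT product registered: yes → false
  NOT extended warranty purchased: no → true
  estimated repair cost > 1318 USD: 902 > 1318 is false
  prior claims on this unit ≥ 6: 4 ≥ 6 is false
Combine:
[1.1.2] true AND true = true
[1.1] true AND true = true
[1.2.1] false AND true = false
[1.2.2.1] false OR false = false
[1.2.2] NOT false = true
[1.2] false AND true = false
[1] true OR false = true
[root] NOT true = false
Overall: false → refused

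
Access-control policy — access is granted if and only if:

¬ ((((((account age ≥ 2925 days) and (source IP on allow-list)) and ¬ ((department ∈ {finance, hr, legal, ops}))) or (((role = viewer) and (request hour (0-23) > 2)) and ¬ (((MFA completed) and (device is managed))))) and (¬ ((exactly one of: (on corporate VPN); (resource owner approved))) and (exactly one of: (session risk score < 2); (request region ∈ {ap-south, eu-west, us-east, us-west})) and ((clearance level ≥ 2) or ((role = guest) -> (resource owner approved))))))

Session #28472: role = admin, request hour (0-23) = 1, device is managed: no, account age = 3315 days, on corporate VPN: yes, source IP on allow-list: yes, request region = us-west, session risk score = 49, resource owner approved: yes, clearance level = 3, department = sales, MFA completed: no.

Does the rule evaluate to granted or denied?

Denied

Atomic conditions:
  account age ≥ 2925 days: 3315 ≥ 2925 is true
  source IP on allow-list: yes → true
  department ∈ {finance, hr, legal, ops}: sales is not in the set → false
  role = viewer: admin == viewer is false
  request hour (0-23) > 2: 1 > 2 is false
  MFA completed: no → false
  device is managed: no → false
  on corporate VPN: yes → true
  resource owner approved: yes → true
  session risk score < 2: 49 < 2 is false
  request region ∈ {ap-south, eu-west, us-east, us-west}: us-west is in the set → true
  clearance level ≥ 2: 3 ≥ 2 is true
  role = guest: admin == guest is false
Combine:
[1.1.1.1] true AND true = true
[1.1.1.2] NOT false = true
[1.1.1] true AND true = true
[1.1.2.1] false AND false = false
[1.1.2.2.1] false AND false = false
[1.1.2.2] NOT false = true
[1.1.2] false AND true = false
[1.1] true OR false = true
[1.2.1.1] exactly-one(true, true) = false
[1.2.1] NOT false = true
[1.2.2] exactly-one(false, true) = true
[1.2.3.2] false → true (antecedent false ⇒ implication holds) = true
[1.2.3] true OR true = true
[1.2] true AND true AND true = true
[1] true AND true = true
[root] NOT true = false
Overall: false → denied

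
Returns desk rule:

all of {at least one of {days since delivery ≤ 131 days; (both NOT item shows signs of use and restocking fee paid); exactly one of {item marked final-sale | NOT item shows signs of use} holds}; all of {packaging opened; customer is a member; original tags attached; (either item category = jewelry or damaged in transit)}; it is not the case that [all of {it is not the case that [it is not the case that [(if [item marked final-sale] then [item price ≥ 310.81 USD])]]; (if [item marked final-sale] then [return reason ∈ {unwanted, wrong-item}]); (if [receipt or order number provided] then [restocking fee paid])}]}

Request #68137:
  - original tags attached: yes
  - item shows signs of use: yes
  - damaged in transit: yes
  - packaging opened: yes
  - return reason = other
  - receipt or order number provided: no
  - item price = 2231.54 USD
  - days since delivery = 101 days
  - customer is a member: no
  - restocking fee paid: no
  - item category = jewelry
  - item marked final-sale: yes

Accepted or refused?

Refused

Atomic conditions:
  days since delivery ≤ 131 days: 101 ≤ 131 is true
  NOT item shows signs of use: yes → false
  restocking fee paid: no → false
  item marked final-sale: yes → true
  packaging opened: yes → true
  customer is a member: no → false
  original tags attached: yes → true
  item category = jewelry: jewelry == jewelry is true
  damaged in transit: yes → true
  item price ≥ 310.81 USD: 2231.54 ≥ 310.81 is true
  return reason ∈ {unwanted, wrong-item}: other is not in the set → false
  receipt or order number provided: no → false
Combine:
[1.2] false AND false = false
[1.3] exactly-one(true, false) = true
[1] true OR false OR true = true
[2.4] true OR true = true
[2] true AND false AND true AND true = false
[3.1.1.1.1] true → true = true
[3.1.1.1] NOT true = false
[3.1.1] NOT false = true
[3.1.2] true → false = false
[3.1.3] false → false (antecedent false ⇒ implication holds) = true
[3.1] true AND false AND true = false
[3] NOT false = true
[root] true AND false AND true = false
Overall: false → refused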